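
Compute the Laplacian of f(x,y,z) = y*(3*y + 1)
6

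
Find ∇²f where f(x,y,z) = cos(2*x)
-4*cos(2*x)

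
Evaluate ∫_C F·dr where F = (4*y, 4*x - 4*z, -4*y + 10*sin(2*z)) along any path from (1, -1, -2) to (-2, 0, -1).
5*cos(4) - 5*cos(2) + 12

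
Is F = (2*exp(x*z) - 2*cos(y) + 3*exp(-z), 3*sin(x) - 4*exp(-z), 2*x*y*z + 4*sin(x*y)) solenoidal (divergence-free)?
No, ∇·F = 2*x*y + 2*z*exp(x*z)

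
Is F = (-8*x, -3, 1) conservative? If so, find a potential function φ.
Yes, F is conservative. φ = -4*x**2 - 3*y + z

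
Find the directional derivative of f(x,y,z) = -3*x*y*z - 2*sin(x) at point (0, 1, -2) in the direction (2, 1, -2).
8/3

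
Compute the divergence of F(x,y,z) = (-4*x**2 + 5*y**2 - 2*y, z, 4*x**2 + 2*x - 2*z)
-8*x - 2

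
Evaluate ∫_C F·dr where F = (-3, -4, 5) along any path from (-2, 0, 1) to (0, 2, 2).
-9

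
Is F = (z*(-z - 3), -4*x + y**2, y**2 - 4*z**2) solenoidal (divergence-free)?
No, ∇·F = 2*y - 8*z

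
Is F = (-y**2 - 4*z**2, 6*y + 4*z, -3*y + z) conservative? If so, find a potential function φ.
No, ∇×F = (-7, -8*z, 2*y) ≠ 0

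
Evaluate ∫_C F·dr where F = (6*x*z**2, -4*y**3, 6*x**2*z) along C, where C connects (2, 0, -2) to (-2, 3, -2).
-81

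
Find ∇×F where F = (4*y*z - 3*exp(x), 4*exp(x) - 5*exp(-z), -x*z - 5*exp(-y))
(-5*exp(-z) + 5*exp(-y), 4*y + z, -4*z + 4*exp(x))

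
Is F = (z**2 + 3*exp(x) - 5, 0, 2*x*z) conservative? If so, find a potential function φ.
Yes, F is conservative. φ = x*z**2 - 5*x + 3*exp(x)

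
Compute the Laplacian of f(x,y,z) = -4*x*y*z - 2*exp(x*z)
2*(-x**2 - z**2)*exp(x*z)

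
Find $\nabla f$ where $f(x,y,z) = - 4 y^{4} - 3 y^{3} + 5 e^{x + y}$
(5*exp(x + y), -16*y**3 - 9*y**2 + 5*exp(x + y), 0)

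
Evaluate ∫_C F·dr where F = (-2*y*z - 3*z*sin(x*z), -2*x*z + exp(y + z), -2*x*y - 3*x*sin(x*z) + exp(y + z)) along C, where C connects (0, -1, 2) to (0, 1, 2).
-E + exp(3)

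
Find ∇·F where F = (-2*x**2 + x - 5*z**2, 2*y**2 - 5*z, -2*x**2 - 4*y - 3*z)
-4*x + 4*y - 2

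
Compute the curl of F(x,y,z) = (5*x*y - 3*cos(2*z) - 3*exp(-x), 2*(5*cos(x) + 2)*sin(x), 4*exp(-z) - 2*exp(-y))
(2*exp(-y), 6*sin(2*z), -5*x + 4*cos(x) + 10*cos(2*x))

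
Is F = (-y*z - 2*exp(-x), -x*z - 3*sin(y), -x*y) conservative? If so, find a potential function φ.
Yes, F is conservative. φ = -x*y*z + 3*cos(y) + 2*exp(-x)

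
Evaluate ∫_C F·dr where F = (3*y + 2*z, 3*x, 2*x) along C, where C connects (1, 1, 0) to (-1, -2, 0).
3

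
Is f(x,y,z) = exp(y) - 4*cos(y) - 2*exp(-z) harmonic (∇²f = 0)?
No, ∇²f = exp(y) + 4*cos(y) - 2*exp(-z)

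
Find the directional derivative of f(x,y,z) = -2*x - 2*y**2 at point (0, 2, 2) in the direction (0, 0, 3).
0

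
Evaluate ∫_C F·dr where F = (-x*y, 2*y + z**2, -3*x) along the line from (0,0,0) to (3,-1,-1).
49/6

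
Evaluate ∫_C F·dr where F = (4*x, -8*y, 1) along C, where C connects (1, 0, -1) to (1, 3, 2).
-33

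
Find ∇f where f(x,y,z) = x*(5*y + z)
(5*y + z, 5*x, x)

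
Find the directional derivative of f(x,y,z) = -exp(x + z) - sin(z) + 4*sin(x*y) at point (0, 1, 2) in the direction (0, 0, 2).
-exp(2) - cos(2)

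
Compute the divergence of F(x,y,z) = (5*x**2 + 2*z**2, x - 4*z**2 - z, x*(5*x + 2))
10*x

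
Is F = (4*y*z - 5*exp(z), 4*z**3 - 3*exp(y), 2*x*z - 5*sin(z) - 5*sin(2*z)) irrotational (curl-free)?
No, ∇×F = (-12*z**2, 4*y - 2*z - 5*exp(z), -4*z)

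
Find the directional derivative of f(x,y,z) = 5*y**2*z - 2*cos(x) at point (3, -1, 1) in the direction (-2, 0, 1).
sqrt(5)*(5 - 4*sin(3))/5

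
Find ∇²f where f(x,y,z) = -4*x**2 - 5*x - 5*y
-8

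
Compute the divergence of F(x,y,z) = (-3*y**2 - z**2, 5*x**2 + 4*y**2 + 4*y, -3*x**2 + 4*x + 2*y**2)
8*y + 4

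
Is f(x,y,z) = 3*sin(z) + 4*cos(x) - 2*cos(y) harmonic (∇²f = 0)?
No, ∇²f = -3*sin(z) - 4*cos(x) + 2*cos(y)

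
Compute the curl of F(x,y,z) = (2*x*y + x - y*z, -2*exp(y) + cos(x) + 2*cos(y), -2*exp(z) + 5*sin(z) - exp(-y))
(exp(-y), -y, -2*x + z - sin(x))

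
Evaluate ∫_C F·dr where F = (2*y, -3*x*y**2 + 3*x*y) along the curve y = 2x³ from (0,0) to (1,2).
-37/35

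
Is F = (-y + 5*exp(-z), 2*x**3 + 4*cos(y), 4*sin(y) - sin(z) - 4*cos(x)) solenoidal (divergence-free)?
No, ∇·F = -4*sin(y) - cos(z)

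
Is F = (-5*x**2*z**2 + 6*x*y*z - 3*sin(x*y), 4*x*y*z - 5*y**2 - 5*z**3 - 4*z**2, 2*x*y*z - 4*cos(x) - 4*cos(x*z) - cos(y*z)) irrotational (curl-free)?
No, ∇×F = (-4*x*y + 2*x*z + 15*z**2 + z*sin(y*z) + 8*z, -10*x**2*z + 6*x*y - 2*y*z - 4*z*sin(x*z) - 4*sin(x), -6*x*z + 3*x*cos(x*y) + 4*y*z)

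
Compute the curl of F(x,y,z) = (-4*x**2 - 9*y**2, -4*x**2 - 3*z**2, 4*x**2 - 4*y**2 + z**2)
(-8*y + 6*z, -8*x, -8*x + 18*y)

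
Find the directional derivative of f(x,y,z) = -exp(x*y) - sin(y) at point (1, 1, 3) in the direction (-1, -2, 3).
sqrt(14)*(2*cos(1) + 3*E)/14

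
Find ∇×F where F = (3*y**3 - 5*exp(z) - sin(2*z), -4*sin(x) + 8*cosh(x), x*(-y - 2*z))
(-x, y + 2*z - 5*exp(z) - 2*cos(2*z), -9*y**2 - 4*cos(x) + 8*sinh(x))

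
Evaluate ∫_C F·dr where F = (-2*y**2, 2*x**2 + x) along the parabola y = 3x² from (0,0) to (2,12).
-256/5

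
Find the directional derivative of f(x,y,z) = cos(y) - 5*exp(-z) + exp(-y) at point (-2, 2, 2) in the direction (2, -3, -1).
sqrt(14)*(-2 + 3*exp(2)*sin(2))*exp(-2)/14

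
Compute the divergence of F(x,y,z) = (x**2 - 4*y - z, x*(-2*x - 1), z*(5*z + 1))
2*x + 10*z + 1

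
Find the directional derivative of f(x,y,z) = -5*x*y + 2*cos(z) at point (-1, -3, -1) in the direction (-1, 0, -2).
-sqrt(5)*(4*sin(1) + 15)/5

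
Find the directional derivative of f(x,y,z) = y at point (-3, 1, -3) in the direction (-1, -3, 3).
-3*sqrt(19)/19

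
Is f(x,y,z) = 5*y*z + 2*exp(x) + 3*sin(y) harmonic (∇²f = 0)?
No, ∇²f = 2*exp(x) - 3*sin(y)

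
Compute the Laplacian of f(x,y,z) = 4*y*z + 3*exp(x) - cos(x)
3*exp(x) + cos(x)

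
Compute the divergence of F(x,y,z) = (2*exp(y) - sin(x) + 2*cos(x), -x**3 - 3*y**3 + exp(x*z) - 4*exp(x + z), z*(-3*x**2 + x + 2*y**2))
-3*x**2 + x - 7*y**2 - 2*sin(x) - cos(x)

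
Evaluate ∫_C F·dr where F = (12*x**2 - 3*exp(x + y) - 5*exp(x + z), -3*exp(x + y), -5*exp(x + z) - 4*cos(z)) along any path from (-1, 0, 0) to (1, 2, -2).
-3*exp(3) + 3*exp(-1) + 4*sin(2) + 8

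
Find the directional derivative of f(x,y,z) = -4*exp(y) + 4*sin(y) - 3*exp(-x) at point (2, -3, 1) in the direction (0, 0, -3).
0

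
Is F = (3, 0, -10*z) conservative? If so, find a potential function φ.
Yes, F is conservative. φ = 3*x - 5*z**2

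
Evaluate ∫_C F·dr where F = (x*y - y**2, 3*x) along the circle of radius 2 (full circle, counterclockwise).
12*pi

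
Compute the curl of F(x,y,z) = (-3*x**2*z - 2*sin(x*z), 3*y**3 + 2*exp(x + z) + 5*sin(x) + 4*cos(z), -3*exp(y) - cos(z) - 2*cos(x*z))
(-3*exp(y) - 2*exp(x + z) + 4*sin(z), -3*x**2 - 2*x*cos(x*z) - 2*z*sin(x*z), 2*exp(x + z) + 5*cos(x))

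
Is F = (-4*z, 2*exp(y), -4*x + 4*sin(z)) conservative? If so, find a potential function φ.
Yes, F is conservative. φ = -4*x*z + 2*exp(y) - 4*cos(z)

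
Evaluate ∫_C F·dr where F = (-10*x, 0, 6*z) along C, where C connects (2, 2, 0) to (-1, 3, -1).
18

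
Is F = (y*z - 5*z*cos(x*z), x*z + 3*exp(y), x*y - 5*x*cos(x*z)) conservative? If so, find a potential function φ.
Yes, F is conservative. φ = x*y*z + 3*exp(y) - 5*sin(x*z)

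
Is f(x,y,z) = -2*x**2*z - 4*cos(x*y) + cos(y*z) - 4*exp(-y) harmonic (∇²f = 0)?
No, ∇²f = 4*x**2*cos(x*y) + 4*y**2*cos(x*y) - y**2*cos(y*z) - z**2*cos(y*z) - 4*z - 4*exp(-y)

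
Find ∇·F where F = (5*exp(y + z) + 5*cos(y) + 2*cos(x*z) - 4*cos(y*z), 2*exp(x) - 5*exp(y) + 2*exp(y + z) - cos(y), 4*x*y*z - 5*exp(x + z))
4*x*y - 2*z*sin(x*z) - 5*exp(y) - 5*exp(x + z) + 2*exp(y + z) + sin(y)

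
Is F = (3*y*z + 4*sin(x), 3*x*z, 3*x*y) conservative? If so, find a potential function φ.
Yes, F is conservative. φ = 3*x*y*z - 4*cos(x)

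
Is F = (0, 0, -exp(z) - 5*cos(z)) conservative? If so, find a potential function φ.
Yes, F is conservative. φ = -exp(z) - 5*sin(z)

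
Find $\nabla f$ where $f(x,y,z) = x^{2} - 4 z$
(2*x, 0, -4)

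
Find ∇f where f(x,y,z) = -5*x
(-5, 0, 0)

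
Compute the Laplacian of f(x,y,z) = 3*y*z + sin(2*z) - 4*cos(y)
-4*sin(2*z) + 4*cos(y)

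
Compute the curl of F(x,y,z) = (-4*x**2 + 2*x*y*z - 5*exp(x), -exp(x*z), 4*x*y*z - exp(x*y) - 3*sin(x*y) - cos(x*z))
(x*(4*z - exp(x*y) + exp(x*z) - 3*cos(x*y)), 2*x*y - 4*y*z + y*exp(x*y) + 3*y*cos(x*y) - z*sin(x*z), z*(-2*x - exp(x*z)))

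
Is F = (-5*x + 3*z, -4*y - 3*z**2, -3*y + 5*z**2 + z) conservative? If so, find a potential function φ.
No, ∇×F = (6*z - 3, 3, 0) ≠ 0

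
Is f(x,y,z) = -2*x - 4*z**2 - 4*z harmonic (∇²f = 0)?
No, ∇²f = -8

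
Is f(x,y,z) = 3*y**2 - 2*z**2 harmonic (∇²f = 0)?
No, ∇²f = 2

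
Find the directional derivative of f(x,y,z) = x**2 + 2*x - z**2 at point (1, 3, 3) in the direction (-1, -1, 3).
-2*sqrt(11)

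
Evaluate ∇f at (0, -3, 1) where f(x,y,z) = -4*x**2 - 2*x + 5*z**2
(-2, 0, 10)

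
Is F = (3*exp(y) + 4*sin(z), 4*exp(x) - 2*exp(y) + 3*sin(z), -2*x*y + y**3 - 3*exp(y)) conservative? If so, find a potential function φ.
No, ∇×F = (-2*x + 3*y**2 - 3*exp(y) - 3*cos(z), 2*y + 4*cos(z), 4*exp(x) - 3*exp(y)) ≠ 0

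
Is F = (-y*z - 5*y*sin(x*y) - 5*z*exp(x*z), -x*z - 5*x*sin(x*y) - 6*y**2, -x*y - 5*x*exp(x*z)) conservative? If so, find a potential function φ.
Yes, F is conservative. φ = -x*y*z - 2*y**3 - 5*exp(x*z) + 5*cos(x*y)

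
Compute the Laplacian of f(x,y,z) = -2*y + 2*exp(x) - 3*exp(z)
2*exp(x) - 3*exp(z)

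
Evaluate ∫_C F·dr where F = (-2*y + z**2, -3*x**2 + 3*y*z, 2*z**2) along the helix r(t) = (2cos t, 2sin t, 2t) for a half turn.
-8*pi**2 - 2*pi + 32 + 16*pi**3/3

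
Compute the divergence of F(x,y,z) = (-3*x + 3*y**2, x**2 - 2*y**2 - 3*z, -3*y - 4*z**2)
-4*y - 8*z - 3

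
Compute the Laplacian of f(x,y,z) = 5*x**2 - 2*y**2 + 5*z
6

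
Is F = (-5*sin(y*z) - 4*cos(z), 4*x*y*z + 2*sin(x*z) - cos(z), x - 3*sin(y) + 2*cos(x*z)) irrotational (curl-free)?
No, ∇×F = (-4*x*y - 2*x*cos(x*z) - sin(z) - 3*cos(y), -5*y*cos(y*z) + 2*z*sin(x*z) + 4*sin(z) - 1, z*(4*y + 2*cos(x*z) + 5*cos(y*z)))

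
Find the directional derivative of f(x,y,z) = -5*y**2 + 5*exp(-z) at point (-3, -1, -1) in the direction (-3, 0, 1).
-sqrt(10)*E/2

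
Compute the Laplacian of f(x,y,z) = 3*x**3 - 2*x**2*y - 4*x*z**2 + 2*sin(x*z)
-2*x**2*sin(x*z) + 10*x - 4*y - 2*z**2*sin(x*z)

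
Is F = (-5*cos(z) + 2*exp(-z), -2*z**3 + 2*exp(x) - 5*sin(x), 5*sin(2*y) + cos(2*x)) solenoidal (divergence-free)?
Yes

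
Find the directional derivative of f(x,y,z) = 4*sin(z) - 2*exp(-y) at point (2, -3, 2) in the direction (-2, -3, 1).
sqrt(14)*(-3*exp(3) + 2*cos(2))/7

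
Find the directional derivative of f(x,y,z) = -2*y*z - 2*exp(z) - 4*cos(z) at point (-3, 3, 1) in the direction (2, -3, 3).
3*sqrt(22)*(-E - 2 + 2*sin(1))/11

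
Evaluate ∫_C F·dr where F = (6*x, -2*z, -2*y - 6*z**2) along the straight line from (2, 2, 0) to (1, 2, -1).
-3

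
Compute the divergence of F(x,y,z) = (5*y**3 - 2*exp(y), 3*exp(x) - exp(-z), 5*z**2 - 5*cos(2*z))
10*z + 10*sin(2*z)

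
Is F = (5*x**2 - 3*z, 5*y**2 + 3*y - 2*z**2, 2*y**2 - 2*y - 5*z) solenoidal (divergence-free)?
No, ∇·F = 10*x + 10*y - 2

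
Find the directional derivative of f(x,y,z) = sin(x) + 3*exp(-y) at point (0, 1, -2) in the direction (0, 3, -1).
-9*sqrt(10)*exp(-1)/10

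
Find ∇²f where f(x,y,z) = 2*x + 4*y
0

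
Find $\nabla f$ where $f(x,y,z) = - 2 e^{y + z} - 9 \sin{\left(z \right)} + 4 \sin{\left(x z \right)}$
(4*z*cos(x*z), -2*exp(y + z), 4*x*cos(x*z) - 2*exp(y + z) - 9*cos(z))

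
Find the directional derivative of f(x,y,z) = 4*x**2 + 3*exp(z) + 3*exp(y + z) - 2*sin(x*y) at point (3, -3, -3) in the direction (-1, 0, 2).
6*sqrt(5)*(-(cos(9) + 4)*exp(6) + 1 + exp(3))*exp(-6)/5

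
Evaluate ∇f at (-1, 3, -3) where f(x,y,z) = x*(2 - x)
(4, 0, 0)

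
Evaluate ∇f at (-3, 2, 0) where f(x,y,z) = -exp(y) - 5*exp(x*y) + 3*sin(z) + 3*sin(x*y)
(-10*exp(-6) + 6*cos(6), -9*cos(6) - exp(2) + 15*exp(-6), 3)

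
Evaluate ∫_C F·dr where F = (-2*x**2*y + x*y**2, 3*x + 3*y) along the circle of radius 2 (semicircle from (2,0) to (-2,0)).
10*pi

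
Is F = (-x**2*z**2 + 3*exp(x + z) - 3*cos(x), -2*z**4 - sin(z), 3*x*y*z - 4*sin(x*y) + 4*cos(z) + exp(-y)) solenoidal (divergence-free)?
No, ∇·F = 3*x*y - 2*x*z**2 + 3*exp(x + z) + 3*sin(x) - 4*sin(z)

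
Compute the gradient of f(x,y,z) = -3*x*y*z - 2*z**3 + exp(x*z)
(z*(-3*y + exp(x*z)), -3*x*z, -3*x*y + x*exp(x*z) - 6*z**2)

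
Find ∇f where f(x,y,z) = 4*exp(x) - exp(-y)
(4*exp(x), exp(-y), 0)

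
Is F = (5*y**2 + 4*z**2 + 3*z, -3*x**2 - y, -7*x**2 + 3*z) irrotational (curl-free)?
No, ∇×F = (0, 14*x + 8*z + 3, -6*x - 10*y)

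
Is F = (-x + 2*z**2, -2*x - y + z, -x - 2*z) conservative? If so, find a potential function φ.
No, ∇×F = (-1, 4*z + 1, -2) ≠ 0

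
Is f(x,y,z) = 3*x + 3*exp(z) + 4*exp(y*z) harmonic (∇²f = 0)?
No, ∇²f = 4*y**2*exp(y*z) + 4*z**2*exp(y*z) + 3*exp(z)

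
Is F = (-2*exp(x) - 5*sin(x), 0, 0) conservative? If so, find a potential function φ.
Yes, F is conservative. φ = -2*exp(x) + 5*cos(x)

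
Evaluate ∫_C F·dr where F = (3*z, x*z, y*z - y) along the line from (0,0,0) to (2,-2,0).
0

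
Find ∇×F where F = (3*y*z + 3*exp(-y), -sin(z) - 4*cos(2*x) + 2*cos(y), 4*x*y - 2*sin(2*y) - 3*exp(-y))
(4*x - 4*cos(2*y) + cos(z) + 3*exp(-y), -y, -3*z + 8*sin(2*x) + 3*exp(-y))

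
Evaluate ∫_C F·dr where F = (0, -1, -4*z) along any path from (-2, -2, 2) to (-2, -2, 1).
6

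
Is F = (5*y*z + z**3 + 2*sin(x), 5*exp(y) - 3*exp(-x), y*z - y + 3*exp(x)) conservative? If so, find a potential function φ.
No, ∇×F = (z - 1, 5*y + 3*z**2 - 3*exp(x), -5*z + 3*exp(-x)) ≠ 0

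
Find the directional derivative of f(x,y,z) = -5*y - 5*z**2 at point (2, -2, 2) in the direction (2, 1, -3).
55*sqrt(14)/14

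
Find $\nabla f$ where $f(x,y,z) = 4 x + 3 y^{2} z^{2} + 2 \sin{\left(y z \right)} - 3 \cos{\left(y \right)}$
(4, 6*y*z**2 + 2*z*cos(y*z) + 3*sin(y), 2*y*(3*y*z + cos(y*z)))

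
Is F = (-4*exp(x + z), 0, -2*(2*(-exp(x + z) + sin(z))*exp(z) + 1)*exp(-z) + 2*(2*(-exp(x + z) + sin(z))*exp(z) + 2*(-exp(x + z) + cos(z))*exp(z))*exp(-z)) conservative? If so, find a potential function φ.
Yes, F is conservative. φ = 2*(2*(-exp(x + z) + sin(z))*exp(z) + 1)*exp(-z)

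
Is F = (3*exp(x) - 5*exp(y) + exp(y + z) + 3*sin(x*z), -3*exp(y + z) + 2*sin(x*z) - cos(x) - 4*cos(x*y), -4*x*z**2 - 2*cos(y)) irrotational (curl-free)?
No, ∇×F = (-2*x*cos(x*z) + 3*exp(y + z) + 2*sin(y), 3*x*cos(x*z) + 4*z**2 + exp(y + z), 4*y*sin(x*y) + 2*z*cos(x*z) + 5*exp(y) - exp(y + z) + sin(x))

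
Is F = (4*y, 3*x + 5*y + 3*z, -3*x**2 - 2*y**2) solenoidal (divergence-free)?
No, ∇·F = 5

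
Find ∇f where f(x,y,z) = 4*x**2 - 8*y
(8*x, -8, 0)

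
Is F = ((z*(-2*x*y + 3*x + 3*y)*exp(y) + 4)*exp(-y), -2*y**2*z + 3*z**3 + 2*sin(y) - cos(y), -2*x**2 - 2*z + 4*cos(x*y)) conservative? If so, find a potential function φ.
No, ∇×F = (-4*x*sin(x*y) + 2*y**2 - 9*z**2, -2*x*y + 7*x + 4*y*sin(x*y) + 3*y, 2*x*z - 3*z + 4*exp(-y)) ≠ 0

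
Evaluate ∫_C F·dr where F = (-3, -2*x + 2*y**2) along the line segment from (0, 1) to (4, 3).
-8/3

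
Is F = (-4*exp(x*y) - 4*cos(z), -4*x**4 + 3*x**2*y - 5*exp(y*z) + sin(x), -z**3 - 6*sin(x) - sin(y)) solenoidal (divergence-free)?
No, ∇·F = 3*x**2 - 4*y*exp(x*y) - 3*z**2 - 5*z*exp(y*z)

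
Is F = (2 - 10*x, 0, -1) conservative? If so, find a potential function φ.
Yes, F is conservative. φ = -5*x**2 + 2*x - z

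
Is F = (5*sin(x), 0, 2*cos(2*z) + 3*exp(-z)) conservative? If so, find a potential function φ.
Yes, F is conservative. φ = sin(2*z) - 5*cos(x) - 3*exp(-z)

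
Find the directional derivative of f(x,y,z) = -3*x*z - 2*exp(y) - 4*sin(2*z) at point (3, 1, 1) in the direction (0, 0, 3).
-9 - 8*cos(2)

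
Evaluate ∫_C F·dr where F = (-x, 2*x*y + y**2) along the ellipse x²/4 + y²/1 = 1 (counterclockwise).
0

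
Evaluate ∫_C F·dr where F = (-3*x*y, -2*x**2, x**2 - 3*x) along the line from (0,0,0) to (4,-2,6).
148/3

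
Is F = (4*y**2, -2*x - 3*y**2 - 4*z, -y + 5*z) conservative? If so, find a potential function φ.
No, ∇×F = (3, 0, -8*y - 2) ≠ 0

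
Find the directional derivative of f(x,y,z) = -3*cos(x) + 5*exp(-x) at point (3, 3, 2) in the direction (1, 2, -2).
-5*exp(-3)/3 + sin(3)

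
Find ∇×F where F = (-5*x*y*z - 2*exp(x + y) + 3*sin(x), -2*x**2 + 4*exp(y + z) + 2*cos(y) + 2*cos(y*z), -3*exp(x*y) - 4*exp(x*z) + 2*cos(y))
(-3*x*exp(x*y) + 2*y*sin(y*z) - 4*exp(y + z) - 2*sin(y), -5*x*y + 3*y*exp(x*y) + 4*z*exp(x*z), 5*x*z - 4*x + 2*exp(x + y))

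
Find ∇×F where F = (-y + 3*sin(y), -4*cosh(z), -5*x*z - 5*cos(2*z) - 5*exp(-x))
(4*sinh(z), 5*z - 5*exp(-x), 1 - 3*cos(y))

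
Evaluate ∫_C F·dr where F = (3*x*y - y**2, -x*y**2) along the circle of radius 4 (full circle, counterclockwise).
-64*pi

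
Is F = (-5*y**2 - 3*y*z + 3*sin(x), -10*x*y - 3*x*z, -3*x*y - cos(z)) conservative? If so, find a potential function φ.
Yes, F is conservative. φ = -5*x*y**2 - 3*x*y*z - sin(z) - 3*cos(x)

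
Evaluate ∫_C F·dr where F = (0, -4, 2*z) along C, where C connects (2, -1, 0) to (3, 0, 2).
0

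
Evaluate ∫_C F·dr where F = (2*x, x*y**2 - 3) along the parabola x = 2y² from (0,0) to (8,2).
354/5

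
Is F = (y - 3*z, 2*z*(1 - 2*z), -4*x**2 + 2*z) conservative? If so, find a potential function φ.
No, ∇×F = (8*z - 2, 8*x - 3, -1) ≠ 0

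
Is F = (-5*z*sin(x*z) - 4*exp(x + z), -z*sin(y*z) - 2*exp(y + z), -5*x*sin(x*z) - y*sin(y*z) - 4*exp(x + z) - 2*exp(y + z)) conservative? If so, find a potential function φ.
Yes, F is conservative. φ = -4*exp(x + z) - 2*exp(y + z) + 5*cos(x*z) + cos(y*z)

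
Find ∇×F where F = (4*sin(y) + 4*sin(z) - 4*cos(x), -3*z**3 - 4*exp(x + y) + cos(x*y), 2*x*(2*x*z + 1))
(9*z**2, -8*x*z + 4*cos(z) - 2, -y*sin(x*y) - 4*exp(x + y) - 4*cos(y))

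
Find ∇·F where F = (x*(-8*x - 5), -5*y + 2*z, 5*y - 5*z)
-16*x - 15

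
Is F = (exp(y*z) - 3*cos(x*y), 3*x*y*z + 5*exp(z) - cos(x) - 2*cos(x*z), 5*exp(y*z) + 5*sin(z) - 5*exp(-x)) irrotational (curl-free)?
No, ∇×F = (-3*x*y - 2*x*sin(x*z) + 5*z*exp(y*z) - 5*exp(z), y*exp(y*z) - 5*exp(-x), -3*x*sin(x*y) + 3*y*z - z*exp(y*z) + 2*z*sin(x*z) + sin(x))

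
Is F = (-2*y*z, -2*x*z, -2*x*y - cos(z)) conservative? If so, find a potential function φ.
Yes, F is conservative. φ = -2*x*y*z - sin(z)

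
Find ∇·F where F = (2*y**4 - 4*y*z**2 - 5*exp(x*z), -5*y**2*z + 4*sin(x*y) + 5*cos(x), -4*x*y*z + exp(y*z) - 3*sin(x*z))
-4*x*y + 4*x*cos(x*y) - 3*x*cos(x*z) - 10*y*z + y*exp(y*z) - 5*z*exp(x*z)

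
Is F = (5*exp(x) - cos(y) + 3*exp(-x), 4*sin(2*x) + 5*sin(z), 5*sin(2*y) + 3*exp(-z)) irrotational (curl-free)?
No, ∇×F = (10*cos(2*y) - 5*cos(z), 0, -sin(y) + 8*cos(2*x))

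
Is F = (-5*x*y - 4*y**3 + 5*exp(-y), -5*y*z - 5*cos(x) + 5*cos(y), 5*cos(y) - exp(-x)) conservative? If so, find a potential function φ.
No, ∇×F = (5*y - 5*sin(y), -exp(-x), 5*x + 12*y**2 + 5*sin(x) + 5*exp(-y)) ≠ 0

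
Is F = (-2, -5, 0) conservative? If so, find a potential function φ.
Yes, F is conservative. φ = -2*x - 5*y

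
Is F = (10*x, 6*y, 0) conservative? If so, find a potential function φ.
Yes, F is conservative. φ = 5*x**2 + 3*y**2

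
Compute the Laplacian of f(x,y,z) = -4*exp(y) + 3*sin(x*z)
-3*x**2*sin(x*z) - 3*z**2*sin(x*z) - 4*exp(y)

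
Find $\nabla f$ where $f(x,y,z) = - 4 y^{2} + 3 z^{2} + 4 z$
(0, -8*y, 6*z + 4)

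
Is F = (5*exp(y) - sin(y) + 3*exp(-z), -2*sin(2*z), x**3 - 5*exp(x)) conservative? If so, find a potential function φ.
No, ∇×F = (4*cos(2*z), -3*x**2 + 5*exp(x) - 3*exp(-z), -5*exp(y) + cos(y)) ≠ 0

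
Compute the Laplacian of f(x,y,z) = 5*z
0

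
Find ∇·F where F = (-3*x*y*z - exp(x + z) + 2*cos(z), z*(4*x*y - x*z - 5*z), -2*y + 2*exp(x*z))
4*x*z + 2*x*exp(x*z) - 3*y*z - exp(x + z)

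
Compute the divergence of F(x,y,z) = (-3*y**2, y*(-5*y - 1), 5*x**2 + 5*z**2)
-10*y + 10*z - 1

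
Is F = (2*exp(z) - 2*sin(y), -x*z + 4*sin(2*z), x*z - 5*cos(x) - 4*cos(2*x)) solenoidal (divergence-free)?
No, ∇·F = x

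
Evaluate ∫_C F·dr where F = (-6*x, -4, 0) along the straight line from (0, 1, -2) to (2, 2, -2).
-16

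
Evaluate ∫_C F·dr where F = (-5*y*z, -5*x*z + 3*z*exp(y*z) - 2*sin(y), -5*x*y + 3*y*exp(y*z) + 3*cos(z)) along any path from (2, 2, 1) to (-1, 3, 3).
-3*exp(2) - 3*sin(1) + 2*cos(3) + 3*sin(3) - 2*cos(2) + 65 + 3*exp(9)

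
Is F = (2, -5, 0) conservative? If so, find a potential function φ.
Yes, F is conservative. φ = 2*x - 5*y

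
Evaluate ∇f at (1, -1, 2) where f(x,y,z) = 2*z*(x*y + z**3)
(-4, 4, 62)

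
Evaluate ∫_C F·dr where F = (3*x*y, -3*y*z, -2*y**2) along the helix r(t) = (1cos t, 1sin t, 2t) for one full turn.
-pi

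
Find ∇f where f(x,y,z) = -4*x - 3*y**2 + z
(-4, -6*y, 1)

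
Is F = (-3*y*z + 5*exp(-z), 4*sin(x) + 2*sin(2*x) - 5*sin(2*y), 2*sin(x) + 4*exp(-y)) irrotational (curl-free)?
No, ∇×F = (-4*exp(-y), -3*y - 2*cos(x) - 5*exp(-z), 3*z + 4*cos(x) + 4*cos(2*x))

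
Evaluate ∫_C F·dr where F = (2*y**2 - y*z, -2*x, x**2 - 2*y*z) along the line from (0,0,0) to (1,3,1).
1/3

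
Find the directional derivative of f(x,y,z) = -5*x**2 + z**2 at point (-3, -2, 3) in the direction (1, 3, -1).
24*sqrt(11)/11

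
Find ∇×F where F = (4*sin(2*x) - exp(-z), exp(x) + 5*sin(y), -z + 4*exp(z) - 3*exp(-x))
(0, exp(-z) - 3*exp(-x), exp(x))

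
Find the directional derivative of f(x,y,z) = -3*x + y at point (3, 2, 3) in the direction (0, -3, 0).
-1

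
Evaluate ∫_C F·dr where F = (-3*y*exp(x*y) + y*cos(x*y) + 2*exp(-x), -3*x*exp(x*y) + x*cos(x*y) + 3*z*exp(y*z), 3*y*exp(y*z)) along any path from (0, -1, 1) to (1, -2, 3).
-5*exp(-1) - sin(2) - 3*exp(-2) + 3*exp(-6) + 5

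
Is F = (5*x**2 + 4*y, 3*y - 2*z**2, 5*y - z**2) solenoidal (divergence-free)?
No, ∇·F = 10*x - 2*z + 3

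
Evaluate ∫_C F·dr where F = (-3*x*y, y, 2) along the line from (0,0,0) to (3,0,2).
4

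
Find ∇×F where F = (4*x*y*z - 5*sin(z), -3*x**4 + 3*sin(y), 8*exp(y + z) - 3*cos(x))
(8*exp(y + z), 4*x*y - 3*sin(x) - 5*cos(z), 4*x*(-3*x**2 - z))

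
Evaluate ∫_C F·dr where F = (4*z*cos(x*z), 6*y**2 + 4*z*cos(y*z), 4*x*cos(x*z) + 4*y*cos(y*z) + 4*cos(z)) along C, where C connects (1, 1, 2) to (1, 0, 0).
-12*sin(2) - 2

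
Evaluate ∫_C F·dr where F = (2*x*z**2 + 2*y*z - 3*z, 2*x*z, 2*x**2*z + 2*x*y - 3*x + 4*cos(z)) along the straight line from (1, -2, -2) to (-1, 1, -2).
-16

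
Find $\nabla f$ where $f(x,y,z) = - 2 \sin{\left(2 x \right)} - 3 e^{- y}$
(-4*cos(2*x), 3*exp(-y), 0)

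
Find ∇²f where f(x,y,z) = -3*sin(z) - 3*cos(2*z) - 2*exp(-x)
3*sin(z) + 12*cos(2*z) - 2*exp(-x)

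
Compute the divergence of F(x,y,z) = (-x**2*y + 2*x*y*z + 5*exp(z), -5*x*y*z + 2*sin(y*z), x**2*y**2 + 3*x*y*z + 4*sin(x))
x*y - 5*x*z + 2*y*z + 2*z*cos(y*z)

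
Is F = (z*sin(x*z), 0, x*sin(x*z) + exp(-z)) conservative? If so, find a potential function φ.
Yes, F is conservative. φ = -cos(x*z) - exp(-z)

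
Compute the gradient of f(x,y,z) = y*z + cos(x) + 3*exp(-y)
(-sin(x), z - 3*exp(-y), y)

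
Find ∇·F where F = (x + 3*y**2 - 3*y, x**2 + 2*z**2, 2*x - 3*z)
-2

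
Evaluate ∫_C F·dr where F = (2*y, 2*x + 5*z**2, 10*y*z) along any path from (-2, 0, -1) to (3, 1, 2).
26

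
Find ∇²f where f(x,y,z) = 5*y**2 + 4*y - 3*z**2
4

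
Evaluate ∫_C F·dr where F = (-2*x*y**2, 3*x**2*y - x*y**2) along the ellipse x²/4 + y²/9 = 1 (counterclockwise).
-27*pi/2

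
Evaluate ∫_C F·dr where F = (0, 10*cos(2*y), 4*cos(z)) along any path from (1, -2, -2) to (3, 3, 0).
5*sin(4) + 5*sin(6) + 4*sin(2)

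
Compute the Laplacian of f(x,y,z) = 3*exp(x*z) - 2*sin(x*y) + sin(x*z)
x**2*(3*exp(x*z) - sin(x*z)) + 2*x**2*sin(x*y) + 2*y**2*sin(x*y) + 3*z**2*exp(x*z) - z**2*sin(x*z)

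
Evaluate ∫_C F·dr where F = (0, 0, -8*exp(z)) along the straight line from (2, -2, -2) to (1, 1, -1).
8*(1 - E)*exp(-2)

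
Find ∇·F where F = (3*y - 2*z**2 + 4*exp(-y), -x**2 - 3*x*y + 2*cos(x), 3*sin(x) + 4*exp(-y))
-3*x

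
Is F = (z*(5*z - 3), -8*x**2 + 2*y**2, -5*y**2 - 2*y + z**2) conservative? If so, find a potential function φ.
No, ∇×F = (-10*y - 2, 10*z - 3, -16*x) ≠ 0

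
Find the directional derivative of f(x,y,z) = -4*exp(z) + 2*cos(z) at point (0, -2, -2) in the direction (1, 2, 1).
sqrt(6)*(-2 + exp(2)*sin(2))*exp(-2)/3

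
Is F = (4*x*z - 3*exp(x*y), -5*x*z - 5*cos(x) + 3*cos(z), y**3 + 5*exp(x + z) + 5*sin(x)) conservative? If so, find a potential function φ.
No, ∇×F = (5*x + 3*y**2 + 3*sin(z), 4*x - 5*exp(x + z) - 5*cos(x), 3*x*exp(x*y) - 5*z + 5*sin(x)) ≠ 0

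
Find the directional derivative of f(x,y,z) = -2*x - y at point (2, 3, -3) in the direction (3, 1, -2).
-sqrt(14)/2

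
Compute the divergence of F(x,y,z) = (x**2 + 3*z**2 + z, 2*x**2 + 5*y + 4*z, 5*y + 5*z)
2*x + 10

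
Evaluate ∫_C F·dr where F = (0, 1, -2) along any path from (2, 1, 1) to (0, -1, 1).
-2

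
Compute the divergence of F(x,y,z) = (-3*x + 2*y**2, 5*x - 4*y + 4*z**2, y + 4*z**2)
8*z - 7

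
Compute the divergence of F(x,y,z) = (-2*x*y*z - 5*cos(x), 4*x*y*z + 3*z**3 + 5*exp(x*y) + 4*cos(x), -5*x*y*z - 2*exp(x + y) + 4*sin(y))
-5*x*y + 4*x*z + 5*x*exp(x*y) - 2*y*z + 5*sin(x)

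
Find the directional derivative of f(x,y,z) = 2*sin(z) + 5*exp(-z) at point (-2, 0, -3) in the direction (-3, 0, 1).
sqrt(10)*(-exp(3)/2 + cos(3)/5)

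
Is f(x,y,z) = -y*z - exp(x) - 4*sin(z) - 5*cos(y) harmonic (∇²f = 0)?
No, ∇²f = -exp(x) + 4*sin(z) + 5*cos(y)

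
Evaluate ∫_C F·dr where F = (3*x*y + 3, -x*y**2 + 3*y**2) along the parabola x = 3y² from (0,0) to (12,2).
1852/5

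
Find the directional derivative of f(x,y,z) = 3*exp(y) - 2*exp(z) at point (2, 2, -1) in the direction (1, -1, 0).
-3*sqrt(2)*exp(2)/2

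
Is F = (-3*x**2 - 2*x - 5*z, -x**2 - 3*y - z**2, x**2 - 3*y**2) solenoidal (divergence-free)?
No, ∇·F = -6*x - 5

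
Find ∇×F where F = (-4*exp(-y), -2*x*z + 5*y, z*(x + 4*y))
(2*x + 4*z, -z, -2*z - 4*exp(-y))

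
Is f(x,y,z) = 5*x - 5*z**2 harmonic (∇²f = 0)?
No, ∇²f = -10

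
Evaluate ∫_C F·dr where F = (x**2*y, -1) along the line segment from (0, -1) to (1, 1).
-11/6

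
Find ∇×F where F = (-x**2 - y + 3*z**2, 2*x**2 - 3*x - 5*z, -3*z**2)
(5, 6*z, 4*x - 2)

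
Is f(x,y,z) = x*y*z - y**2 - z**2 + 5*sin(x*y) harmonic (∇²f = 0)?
No, ∇²f = -5*x**2*sin(x*y) - 5*y**2*sin(x*y) - 4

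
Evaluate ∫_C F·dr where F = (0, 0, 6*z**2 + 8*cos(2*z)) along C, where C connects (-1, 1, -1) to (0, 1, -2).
-14 - 4*sin(4) + 4*sin(2)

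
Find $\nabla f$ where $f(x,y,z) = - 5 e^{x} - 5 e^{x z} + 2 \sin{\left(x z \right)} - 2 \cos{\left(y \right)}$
(-5*z*exp(x*z) + 2*z*cos(x*z) - 5*exp(x), 2*sin(y), x*(-5*exp(x*z) + 2*cos(x*z)))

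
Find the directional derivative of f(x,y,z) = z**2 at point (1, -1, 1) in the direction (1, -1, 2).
2*sqrt(6)/3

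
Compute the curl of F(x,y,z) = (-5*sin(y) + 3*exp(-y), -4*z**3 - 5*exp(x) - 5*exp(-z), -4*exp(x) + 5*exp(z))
(12*z**2 - 5*exp(-z), 4*exp(x), -5*exp(x) + 5*cos(y) + 3*exp(-y))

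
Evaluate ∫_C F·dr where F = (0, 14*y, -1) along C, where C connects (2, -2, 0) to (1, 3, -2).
37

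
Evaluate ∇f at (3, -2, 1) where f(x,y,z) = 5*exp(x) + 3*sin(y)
(5*exp(3), 3*cos(2), 0)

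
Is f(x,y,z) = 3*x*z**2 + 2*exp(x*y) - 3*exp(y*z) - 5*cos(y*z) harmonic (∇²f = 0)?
No, ∇²f = 2*x**2*exp(x*y) + 6*x + 2*y**2*exp(x*y) - 3*y**2*exp(y*z) + 5*y**2*cos(y*z) - 3*z**2*exp(y*z) + 5*z**2*cos(y*z)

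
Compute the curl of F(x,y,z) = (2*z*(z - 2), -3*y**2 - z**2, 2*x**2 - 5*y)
(2*z - 5, -4*x + 4*z - 4, 0)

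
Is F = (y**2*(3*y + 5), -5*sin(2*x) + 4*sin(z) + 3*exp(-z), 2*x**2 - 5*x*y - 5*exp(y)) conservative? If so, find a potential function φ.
No, ∇×F = (-5*x - 5*exp(y) - 4*cos(z) + 3*exp(-z), -4*x + 5*y, -9*y**2 - 10*y - 10*cos(2*x)) ≠ 0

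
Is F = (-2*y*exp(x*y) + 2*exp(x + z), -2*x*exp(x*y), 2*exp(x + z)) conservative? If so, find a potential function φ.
Yes, F is conservative. φ = -2*exp(x*y) + 2*exp(x + z)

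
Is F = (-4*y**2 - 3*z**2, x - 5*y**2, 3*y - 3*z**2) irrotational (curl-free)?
No, ∇×F = (3, -6*z, 8*y + 1)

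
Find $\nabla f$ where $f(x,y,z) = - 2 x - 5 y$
(-2, -5, 0)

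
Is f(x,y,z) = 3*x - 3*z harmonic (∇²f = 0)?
Yes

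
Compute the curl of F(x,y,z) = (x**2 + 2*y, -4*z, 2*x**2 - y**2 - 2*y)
(2 - 2*y, -4*x, -2)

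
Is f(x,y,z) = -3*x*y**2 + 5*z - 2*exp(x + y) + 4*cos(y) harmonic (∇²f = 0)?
No, ∇²f = -6*x - 4*exp(x + y) - 4*cos(y)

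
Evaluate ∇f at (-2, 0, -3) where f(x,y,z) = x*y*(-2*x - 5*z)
(0, -38, 0)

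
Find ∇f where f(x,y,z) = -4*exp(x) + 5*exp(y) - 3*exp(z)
(-4*exp(x), 5*exp(y), -3*exp(z))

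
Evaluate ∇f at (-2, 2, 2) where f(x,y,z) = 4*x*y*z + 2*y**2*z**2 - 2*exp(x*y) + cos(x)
(-4*exp(-4) + sin(2) + 16, 4*exp(-4) + 16, 16)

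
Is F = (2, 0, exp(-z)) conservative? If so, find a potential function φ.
Yes, F is conservative. φ = 2*x - exp(-z)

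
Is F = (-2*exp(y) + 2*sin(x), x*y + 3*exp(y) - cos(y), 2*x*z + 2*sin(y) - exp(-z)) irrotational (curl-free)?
No, ∇×F = (2*cos(y), -2*z, y + 2*exp(y))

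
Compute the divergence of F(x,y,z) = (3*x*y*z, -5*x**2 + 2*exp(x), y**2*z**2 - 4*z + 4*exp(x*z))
4*x*exp(x*z) + 2*y**2*z + 3*y*z - 4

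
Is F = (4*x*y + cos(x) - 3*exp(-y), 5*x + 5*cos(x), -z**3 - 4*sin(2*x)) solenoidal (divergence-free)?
No, ∇·F = 4*y - 3*z**2 - sin(x)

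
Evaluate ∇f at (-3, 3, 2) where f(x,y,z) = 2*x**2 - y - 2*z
(-12, -1, -2)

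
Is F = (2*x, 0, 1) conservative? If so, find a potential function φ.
Yes, F is conservative. φ = x**2 + z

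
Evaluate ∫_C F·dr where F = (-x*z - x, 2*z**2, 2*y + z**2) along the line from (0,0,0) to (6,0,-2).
10/3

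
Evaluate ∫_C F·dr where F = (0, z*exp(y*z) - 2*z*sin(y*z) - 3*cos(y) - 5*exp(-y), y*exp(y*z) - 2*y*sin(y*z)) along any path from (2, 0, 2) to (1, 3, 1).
-8 + 2*cos(3) - 3*sin(3) + 5*exp(-3) + exp(3)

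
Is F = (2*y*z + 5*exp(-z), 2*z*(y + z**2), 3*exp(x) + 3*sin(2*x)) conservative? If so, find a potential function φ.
No, ∇×F = (-2*y - 6*z**2, 2*y - 3*exp(x) - 6*cos(2*x) - 5*exp(-z), -2*z) ≠ 0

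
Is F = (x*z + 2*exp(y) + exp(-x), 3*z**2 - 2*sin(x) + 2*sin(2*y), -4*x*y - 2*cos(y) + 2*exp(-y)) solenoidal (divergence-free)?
No, ∇·F = z + 4*cos(2*y) - exp(-x)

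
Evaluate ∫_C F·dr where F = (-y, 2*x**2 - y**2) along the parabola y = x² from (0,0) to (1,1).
1/3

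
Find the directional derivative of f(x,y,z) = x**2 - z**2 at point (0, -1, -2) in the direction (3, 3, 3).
4*sqrt(3)/3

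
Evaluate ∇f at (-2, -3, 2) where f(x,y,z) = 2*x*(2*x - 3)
(-22, 0, 0)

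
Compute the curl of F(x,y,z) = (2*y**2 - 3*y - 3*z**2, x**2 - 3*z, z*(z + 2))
(3, -6*z, 2*x - 4*y + 3)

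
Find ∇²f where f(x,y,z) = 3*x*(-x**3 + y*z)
-36*x**2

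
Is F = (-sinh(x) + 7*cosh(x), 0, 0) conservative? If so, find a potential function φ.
Yes, F is conservative. φ = 7*sinh(x) - cosh(x)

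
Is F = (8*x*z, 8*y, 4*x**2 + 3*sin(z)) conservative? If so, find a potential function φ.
Yes, F is conservative. φ = 4*x**2*z + 4*y**2 - 3*cos(z)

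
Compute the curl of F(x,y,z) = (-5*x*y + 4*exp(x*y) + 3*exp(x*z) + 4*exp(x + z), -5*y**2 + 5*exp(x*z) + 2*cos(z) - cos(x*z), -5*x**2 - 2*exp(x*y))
(-2*x*exp(x*y) - 5*x*exp(x*z) - x*sin(x*z) + 2*sin(z), 3*x*exp(x*z) + 10*x + 2*y*exp(x*y) + 4*exp(x + z), -4*x*exp(x*y) + 5*x + 5*z*exp(x*z) + z*sin(x*z))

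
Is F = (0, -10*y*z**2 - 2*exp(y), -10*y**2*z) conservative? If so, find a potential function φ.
Yes, F is conservative. φ = -5*y**2*z**2 - 2*exp(y)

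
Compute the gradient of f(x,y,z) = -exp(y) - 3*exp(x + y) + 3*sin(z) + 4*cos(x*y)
(-4*y*sin(x*y) - 3*exp(x + y), -4*x*sin(x*y) - exp(y) - 3*exp(x + y), 3*cos(z))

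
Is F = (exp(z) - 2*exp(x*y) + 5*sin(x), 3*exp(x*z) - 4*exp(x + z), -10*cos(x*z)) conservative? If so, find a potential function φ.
No, ∇×F = (-3*x*exp(x*z) + 4*exp(x + z), -10*z*sin(x*z) + exp(z), 2*x*exp(x*y) + 3*z*exp(x*z) - 4*exp(x + z)) ≠ 0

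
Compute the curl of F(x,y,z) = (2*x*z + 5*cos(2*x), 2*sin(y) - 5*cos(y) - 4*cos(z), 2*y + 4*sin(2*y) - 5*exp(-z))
(-4*sin(z) + 8*cos(2*y) + 2, 2*x, 0)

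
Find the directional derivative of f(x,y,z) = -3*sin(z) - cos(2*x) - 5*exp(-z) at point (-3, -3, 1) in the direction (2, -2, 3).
sqrt(17)*(-9*E*cos(1) - 4*E*sin(6) + 15)*exp(-1)/17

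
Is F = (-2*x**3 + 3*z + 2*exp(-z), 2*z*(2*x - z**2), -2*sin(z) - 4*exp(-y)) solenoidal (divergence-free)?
No, ∇·F = -6*x**2 - 2*cos(z)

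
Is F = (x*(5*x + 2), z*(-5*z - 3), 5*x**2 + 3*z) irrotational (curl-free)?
No, ∇×F = (10*z + 3, -10*x, 0)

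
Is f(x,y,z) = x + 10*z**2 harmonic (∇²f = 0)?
No, ∇²f = 20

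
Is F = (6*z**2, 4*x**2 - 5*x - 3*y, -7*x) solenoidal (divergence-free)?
No, ∇·F = -3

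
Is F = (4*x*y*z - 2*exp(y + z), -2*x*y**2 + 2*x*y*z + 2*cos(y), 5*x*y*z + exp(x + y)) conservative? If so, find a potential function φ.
No, ∇×F = (-2*x*y + 5*x*z + exp(x + y), 4*x*y - 5*y*z - exp(x + y) - 2*exp(y + z), -4*x*z - 2*y**2 + 2*y*z + 2*exp(y + z)) ≠ 0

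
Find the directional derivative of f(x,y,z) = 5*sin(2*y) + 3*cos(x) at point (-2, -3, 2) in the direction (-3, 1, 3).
sqrt(19)*(-9*sin(2) + 10*cos(6))/19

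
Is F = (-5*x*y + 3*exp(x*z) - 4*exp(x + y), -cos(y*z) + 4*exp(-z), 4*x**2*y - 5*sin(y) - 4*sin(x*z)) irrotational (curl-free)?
No, ∇×F = (4*x**2 - y*sin(y*z) - 5*cos(y) + 4*exp(-z), -8*x*y + 3*x*exp(x*z) + 4*z*cos(x*z), 5*x + 4*exp(x + y))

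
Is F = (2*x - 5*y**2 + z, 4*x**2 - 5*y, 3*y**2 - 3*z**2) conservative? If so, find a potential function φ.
No, ∇×F = (6*y, 1, 8*x + 10*y) ≠ 0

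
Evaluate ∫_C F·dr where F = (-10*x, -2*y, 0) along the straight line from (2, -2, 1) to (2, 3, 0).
-5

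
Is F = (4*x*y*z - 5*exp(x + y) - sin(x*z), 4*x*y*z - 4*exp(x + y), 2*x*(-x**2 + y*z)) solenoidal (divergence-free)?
No, ∇·F = 2*x*y + 4*x*z + 4*y*z - z*cos(x*z) - 9*exp(x + y)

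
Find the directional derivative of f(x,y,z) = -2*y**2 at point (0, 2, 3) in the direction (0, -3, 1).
12*sqrt(10)/5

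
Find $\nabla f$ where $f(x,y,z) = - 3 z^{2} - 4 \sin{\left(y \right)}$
(0, -4*cos(y), -6*z)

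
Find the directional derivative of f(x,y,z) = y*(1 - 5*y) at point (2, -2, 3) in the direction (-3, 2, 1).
3*sqrt(14)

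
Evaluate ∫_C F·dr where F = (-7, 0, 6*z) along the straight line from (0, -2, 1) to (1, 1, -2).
2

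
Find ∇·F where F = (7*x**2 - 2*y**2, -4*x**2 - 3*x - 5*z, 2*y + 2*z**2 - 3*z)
14*x + 4*z - 3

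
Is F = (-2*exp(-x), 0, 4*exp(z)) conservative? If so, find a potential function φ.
Yes, F is conservative. φ = 4*exp(z) + 2*exp(-x)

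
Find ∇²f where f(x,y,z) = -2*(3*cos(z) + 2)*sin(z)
4*(6*cos(z) + 1)*sin(z)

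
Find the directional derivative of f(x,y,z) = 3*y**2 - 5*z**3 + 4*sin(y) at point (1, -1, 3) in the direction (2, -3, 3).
-3*sqrt(22)*(4*cos(1) + 129)/22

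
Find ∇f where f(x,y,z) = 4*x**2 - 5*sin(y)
(8*x, -5*cos(y), 0)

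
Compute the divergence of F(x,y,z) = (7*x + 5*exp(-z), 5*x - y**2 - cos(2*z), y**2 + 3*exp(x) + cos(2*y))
7 - 2*y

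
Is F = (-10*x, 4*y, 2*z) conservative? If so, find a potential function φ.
Yes, F is conservative. φ = -5*x**2 + 2*y**2 + z**2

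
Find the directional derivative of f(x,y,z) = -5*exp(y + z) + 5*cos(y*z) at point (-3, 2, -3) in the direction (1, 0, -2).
sqrt(5)*(2 - 4*E*sin(6))*exp(-1)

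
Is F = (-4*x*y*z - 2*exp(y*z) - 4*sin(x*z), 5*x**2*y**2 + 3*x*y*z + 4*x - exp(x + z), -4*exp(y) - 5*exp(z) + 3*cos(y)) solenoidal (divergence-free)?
No, ∇·F = 10*x**2*y + 3*x*z - 4*y*z - 4*z*cos(x*z) - 5*exp(z)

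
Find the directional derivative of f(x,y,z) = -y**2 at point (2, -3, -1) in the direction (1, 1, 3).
6*sqrt(11)/11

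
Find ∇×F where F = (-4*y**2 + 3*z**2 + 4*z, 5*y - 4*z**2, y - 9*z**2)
(8*z + 1, 6*z + 4, 8*y)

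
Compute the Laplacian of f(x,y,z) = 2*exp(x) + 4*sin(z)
2*exp(x) - 4*sin(z)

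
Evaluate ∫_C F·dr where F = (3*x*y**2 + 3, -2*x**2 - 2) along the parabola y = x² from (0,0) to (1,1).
1/2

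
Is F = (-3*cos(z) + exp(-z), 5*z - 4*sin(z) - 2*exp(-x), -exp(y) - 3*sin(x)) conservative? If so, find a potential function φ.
No, ∇×F = (-exp(y) + 4*cos(z) - 5, 3*sin(z) + 3*cos(x) - exp(-z), 2*exp(-x)) ≠ 0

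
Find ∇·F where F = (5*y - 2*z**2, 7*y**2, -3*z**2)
14*y - 6*z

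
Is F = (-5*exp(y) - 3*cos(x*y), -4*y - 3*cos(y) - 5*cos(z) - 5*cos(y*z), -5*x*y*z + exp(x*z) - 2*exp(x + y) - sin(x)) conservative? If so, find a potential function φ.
No, ∇×F = (-5*x*z - 5*y*sin(y*z) - 2*exp(x + y) - 5*sin(z), 5*y*z - z*exp(x*z) + 2*exp(x + y) + cos(x), -3*x*sin(x*y) + 5*exp(y)) ≠ 0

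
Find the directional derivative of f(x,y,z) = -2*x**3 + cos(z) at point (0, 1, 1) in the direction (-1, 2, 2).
-2*sin(1)/3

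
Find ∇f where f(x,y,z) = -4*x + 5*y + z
(-4, 5, 1)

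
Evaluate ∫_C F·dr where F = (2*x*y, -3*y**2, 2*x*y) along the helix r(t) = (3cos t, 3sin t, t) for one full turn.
0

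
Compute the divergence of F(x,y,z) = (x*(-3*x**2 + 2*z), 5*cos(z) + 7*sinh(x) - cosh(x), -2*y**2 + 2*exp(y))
-9*x**2 + 2*z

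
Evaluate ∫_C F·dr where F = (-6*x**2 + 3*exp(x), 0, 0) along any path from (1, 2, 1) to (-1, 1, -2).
4 - 6*sinh(1)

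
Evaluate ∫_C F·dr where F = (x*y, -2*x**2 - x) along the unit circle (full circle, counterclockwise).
-pi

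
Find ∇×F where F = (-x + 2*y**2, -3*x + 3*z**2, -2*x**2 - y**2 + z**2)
(-2*y - 6*z, 4*x, -4*y - 3)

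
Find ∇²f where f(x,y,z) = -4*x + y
0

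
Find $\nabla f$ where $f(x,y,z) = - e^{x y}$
(-y*exp(x*y), -x*exp(x*y), 0)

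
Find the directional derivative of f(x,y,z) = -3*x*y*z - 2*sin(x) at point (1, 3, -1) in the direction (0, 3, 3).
-3*sqrt(2)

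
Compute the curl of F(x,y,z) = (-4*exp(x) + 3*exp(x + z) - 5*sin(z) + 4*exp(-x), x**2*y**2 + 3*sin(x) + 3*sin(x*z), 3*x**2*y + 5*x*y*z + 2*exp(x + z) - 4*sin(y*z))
(3*x**2 + 5*x*z - 3*x*cos(x*z) - 4*z*cos(y*z), -6*x*y - 5*y*z + exp(x + z) - 5*cos(z), 2*x*y**2 + 3*z*cos(x*z) + 3*cos(x))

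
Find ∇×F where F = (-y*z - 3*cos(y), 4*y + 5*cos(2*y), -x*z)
(0, -y + z, z - 3*sin(y))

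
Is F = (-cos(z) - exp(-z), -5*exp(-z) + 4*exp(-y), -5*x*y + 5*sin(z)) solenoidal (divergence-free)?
No, ∇·F = 5*cos(z) - 4*exp(-y)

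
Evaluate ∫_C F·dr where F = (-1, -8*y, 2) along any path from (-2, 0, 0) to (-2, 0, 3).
6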